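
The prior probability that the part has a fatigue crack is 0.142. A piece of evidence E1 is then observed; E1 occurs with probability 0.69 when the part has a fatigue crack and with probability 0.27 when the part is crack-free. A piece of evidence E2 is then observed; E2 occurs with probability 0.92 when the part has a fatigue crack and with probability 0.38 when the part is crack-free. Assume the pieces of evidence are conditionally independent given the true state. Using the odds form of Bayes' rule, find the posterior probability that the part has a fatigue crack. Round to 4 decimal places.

Prior odds = 0.142/(1−0.142) = 0.16550. In log-odds, ln(0.16550) = -1.7988.
Add log likelihood ratios: ln(2.5556) + ln(2.4211) = 1.8225.
Posterior log-odds = 0.023695, so posterior odds = exp(0.023695) = 1.0240. Converting, P(H|E) = 1.0240/2.0240 = 0.5059.

Posterior probability ≈ 0.5059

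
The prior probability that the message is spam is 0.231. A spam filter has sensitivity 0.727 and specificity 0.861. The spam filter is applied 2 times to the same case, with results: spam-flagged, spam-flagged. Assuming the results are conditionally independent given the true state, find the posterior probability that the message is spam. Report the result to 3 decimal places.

Let H be the event that the message is spam; start with P(H) = 0.231. P('spam-flagged'|H) = 0.727, P('spam-flagged'|¬H) = 0.139.
Update on result 1 ('spam-flagged'): P(H) ← 0.727·0.2310 / (0.727·0.2310 + 0.139·0.7690) = 0.16794/0.27483 = 0.6111.
Update on result 2 ('spam-flagged'): P(H) ← 0.727·0.6111 / (0.727·0.6111 + 0.139·0.3889) = 0.44424/0.49830 = 0.8915.

Posterior P(H) ≈ 0.892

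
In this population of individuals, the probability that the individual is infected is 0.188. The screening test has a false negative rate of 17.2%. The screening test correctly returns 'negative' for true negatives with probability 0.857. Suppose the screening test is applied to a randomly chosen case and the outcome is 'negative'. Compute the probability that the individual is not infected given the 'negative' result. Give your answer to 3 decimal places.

P(¬H | E) ≈ 0.956

Let H be the event that the individual is infected. P(H) = 0.188, so P(¬H) = 0.812. With E the 'negative' result, P(E|H) = 0.172 and P(E|¬H) = 0.857.
P(E) = 0.172·0.188 + 0.857·0.812 = 0.032336 + 0.69588 = 0.72822.
By Bayes' theorem, P(H|E) = 0.032336 / 0.72822 = 0.044. Hence P(¬H|E) = 1 − 0.044 = 0.956.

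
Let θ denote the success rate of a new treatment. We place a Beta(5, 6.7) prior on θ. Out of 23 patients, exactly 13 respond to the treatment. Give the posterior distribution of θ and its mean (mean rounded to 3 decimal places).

Observing 13 successes and 10 failures updates Beta(5, 6.7) by adding the success and failure counts to the two shape parameters: α = 5+13 = 18, β = 6.7+10 = 16.7.
Posterior mean = α/(α+β) = 18/34.7 = 0.519.

Posterior: Beta(18, 16.7); mean ≈ 0.519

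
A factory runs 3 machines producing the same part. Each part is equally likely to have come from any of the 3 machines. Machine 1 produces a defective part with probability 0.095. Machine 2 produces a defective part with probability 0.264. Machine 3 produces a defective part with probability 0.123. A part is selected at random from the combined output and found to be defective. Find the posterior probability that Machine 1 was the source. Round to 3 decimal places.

Posterior probability ≈ 0.197

Tabulate prior·likelihood by source: [1] prior 0.333333, lik 0.095, product 0.03167; [2] prior 0.333333, lik 0.264, product 0.08800; [3] prior 0.333333, lik 0.123, product 0.04100.
Normalizing constant = 0.16067; the posterior for Machine 1 is its product over the sum, 0.03167/0.16067 = 0.197.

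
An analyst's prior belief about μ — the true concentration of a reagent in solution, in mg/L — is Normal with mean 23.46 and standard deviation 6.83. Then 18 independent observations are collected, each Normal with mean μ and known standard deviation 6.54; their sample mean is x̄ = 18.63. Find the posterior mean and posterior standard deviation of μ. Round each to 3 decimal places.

Posterior mean ≈ 18.864; posterior SD ≈ 1.504

Prior precision 1/τ₀² = 1/6.83² = 0.0214367; data precision n/σ² = 18/6.54² = 0.420840.
Posterior precision = 0.0214367 + 0.420840 = 0.442277, giving posterior SD = 1/√0.442277 = 1.504.
Posterior mean = (0.0214367·23.46 + 0.420840·18.63) / 0.442277 = 18.864.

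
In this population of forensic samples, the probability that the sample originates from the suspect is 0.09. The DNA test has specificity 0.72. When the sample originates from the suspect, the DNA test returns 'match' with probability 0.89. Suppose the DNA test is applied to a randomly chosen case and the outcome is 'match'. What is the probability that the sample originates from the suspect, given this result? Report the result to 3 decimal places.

P(H | E) ≈ 0.239

Let H be the event that the sample originates from the suspect. P(H) = 0.09, so P(¬H) = 0.91. With E the 'match' result, P(E|H) = 0.89 and P(E|¬H) = 0.28.
P(E) = 0.89·0.09 + 0.28·0.91 = 0.080100 + 0.25480 = 0.33490.
By Bayes' theorem, P(H|E) = 0.080100 / 0.33490 = 0.239.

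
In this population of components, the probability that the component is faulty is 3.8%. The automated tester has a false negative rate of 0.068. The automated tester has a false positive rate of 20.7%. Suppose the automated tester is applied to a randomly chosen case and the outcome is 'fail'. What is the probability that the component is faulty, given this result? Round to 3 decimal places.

Let H be the event that the component is faulty. P(H) = 0.038, so P(¬H) = 0.962. With E the 'fail' result, P(E|H) = 0.932 and P(E|¬H) = 0.207.
P(E) = 0.932·0.038 + 0.207·0.962 = 0.035416 + 0.19913 = 0.23455.
By Bayes' theorem, P(H|E) = 0.035416 / 0.23455 = 0.151.

P(H | E) ≈ 0.151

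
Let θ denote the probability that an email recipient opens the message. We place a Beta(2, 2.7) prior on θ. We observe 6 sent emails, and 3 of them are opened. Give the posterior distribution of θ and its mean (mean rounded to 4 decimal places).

Posterior: Beta(5, 5.7); mean ≈ 0.4673

The binomial likelihood is conjugate to the Beta prior: with 3 successes and 3 failures, the posterior is Beta(2+3, 2.7+3) = Beta(5, 5.7).
E[θ | data] = 5/(5+5.7) = 0.4673.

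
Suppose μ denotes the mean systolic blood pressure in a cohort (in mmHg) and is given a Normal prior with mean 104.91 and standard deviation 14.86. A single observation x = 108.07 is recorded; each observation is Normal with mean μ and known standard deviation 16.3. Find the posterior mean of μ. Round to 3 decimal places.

Prior precision 1/τ₀² = 1/14.86² = 0.00452858; data precision n/σ² = 1/16.3² = 0.00376378.
Posterior precision = 0.00452858 + 0.00376378 = 0.00829237.
Posterior mean = (0.00452858·104.91 + 0.00376378·108.07) / 0.00829237 = 106.344.

Posterior mean ≈ 106.344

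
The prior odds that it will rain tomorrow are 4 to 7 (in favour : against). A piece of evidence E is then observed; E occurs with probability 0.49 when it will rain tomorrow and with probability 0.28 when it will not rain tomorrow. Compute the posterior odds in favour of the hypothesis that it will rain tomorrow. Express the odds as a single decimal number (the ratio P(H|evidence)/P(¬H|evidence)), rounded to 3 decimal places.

Posterior odds ≈ 1.000

Prior odds = 4/7 = 0.57143. In log-odds, ln(0.57143) = -0.55962.
Add log likelihood ratio: ln(1.7500) = 0.55962.
Posterior log-odds = -0.00000000, so posterior odds = exp(-0.00000000) = 1.00000.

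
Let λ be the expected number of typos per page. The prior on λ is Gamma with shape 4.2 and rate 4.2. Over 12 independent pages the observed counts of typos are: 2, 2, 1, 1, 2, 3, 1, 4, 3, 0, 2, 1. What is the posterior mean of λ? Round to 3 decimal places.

Posterior mean ≈ 1.617

Total count ∑xᵢ = 22 over n = 12 pages.
Gamma is conjugate to the Poisson likelihood: posterior is Gamma(shape = 4.2+22 = 26.2, rate = 4.2+12 = 16.2).
Posterior mean = shape/rate = 26.2/16.2 = 1.617.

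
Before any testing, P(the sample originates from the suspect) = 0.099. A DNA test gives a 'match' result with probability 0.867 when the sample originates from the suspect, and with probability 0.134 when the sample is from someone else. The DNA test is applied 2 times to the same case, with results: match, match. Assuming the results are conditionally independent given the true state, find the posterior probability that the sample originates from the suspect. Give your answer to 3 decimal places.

With H the event that the sample originates from the suspect, the joint likelihood of the observed sequence is P(data|H) = 0.867·0.867 = 0.75169 and P(data|¬H) = 0.134·0.134 = 0.017956.
Bayes: P(H|data) = 0.099·0.75169 / (0.099·0.75169 + 0.901·0.017956) = 0.074417/0.090596 = 0.8214.

Posterior P(H) ≈ 0.821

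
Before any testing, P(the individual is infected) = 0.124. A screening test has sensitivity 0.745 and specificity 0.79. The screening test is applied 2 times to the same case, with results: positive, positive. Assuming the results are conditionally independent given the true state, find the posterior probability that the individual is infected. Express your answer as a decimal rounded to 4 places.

Posterior P(H) ≈ 0.6405

Let H be the event that the individual is infected; start with P(H) = 0.124. P('positive'|H) = 0.745, P('positive'|¬H) = 0.21.
Update on result 1 ('positive'): P(H) ← 0.745·0.1240 / (0.745·0.1240 + 0.21·0.8760) = 0.092380/0.27634 = 0.3343.
Update on result 2 ('positive'): P(H) ← 0.745·0.3343 / (0.745·0.3343 + 0.21·0.6657) = 0.24905/0.38885 = 0.6405.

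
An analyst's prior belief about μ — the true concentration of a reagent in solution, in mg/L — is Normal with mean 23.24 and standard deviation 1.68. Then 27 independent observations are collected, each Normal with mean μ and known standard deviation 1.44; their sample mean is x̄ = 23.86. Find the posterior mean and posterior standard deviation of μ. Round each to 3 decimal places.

Posterior mean ≈ 23.844; posterior SD ≈ 0.273

Prior precision 1/τ₀² = 1/1.68² = 0.354308; data precision n/σ² = 27/1.44² = 13.0208.
Posterior precision = 0.354308 + 13.0208 = 13.3751, giving posterior SD = 1/√13.3751 = 0.273.
Posterior mean = (0.354308·23.24 + 13.0208·23.86) / 13.3751 = 23.844.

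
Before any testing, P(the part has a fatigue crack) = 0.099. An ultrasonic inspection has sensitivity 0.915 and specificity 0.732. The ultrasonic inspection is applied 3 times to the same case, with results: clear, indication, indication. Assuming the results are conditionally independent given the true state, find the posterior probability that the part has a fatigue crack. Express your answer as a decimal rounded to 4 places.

Let H be the event that the part has a fatigue crack; start with P(H) = 0.099. P('indication'|H) = 0.915, P('indication'|¬H) = 0.268.
Update on result 1 ('clear'): P(H) ← 0.085·0.0990 / (0.085·0.0990 + 0.732·0.9010) = 0.0084150/0.66795 = 0.0126.
Update on result 2 ('indication'): P(H) ← 0.915·0.0126 / (0.915·0.0126 + 0.268·0.9874) = 0.011527/0.27615 = 0.0417.
Update on result 3 ('indication'): P(H) ← 0.915·0.0417 / (0.915·0.0417 + 0.268·0.9583) = 0.038195/0.29501 = 0.1295.

Posterior P(H) ≈ 0.1295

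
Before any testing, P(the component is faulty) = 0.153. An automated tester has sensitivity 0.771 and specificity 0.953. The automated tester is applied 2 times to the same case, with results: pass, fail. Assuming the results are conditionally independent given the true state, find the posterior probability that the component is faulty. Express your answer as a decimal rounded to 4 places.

With H the event that the component is faulty, the joint likelihood of the observed sequence is P(data|H) = 0.229·0.771 = 0.17656 and P(data|¬H) = 0.953·0.047 = 0.044791.
Bayes: P(H|data) = 0.153·0.17656 / (0.153·0.17656 + 0.847·0.044791) = 0.027014/0.064952 = 0.4159.

Posterior P(H) ≈ 0.4159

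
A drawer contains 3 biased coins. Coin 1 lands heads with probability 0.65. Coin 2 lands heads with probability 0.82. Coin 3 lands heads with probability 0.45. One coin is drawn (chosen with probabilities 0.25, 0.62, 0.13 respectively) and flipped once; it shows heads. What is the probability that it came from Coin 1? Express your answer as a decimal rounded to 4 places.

Tabulate prior·likelihood by source: [1] prior 0.25, lik 0.65, product 0.1625; [2] prior 0.62, lik 0.82, product 0.5084; [3] prior 0.13, lik 0.45, product 0.05850.
Normalizing constant = 0.72940; the posterior for Coin 1 is its product over the sum, 0.1625/0.72940 = 0.2228.

Posterior probability ≈ 0.2228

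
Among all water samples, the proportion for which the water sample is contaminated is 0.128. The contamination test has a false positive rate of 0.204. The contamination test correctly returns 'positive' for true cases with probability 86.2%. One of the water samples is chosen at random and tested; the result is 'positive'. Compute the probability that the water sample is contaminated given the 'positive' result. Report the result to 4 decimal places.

P(H | E) ≈ 0.3828

Let H be the event that the water sample is contaminated. P(H) = 0.128, so P(¬H) = 0.872. With E the 'positive' result, P(E|H) = 0.862 and P(E|¬H) = 0.204.
P(E) = 0.862·0.128 + 0.204·0.872 = 0.11034 + 0.17789 = 0.28822.
By Bayes' theorem, P(H|E) = 0.11034 / 0.28822 = 0.3828.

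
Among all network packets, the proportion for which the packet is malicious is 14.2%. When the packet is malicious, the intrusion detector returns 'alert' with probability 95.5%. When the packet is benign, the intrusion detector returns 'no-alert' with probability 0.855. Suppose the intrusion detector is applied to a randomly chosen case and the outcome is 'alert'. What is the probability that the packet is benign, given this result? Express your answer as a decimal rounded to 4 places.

P(¬H | E) ≈ 0.4785

Write H for 'the packet is malicious'. Prior odds H:¬H = 0.142/0.858 = 0.16550. For the 'alert' outcome, the likelihood ratio is 0.955/0.145 = 6.5862.
Posterior odds = 0.16550 × 6.5862 = 1.0900, so P(H|E) = 1.0900/(1+1.0900) = 0.5215. Then P(¬H|E) = 1 − 0.5215 = 0.4785.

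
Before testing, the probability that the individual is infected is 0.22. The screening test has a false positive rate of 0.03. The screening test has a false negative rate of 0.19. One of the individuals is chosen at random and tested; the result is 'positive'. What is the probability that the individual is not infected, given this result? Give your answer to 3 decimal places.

P(¬H | E) ≈ 0.116

Let H be the event that the individual is infected. P(H) = 0.22, so P(¬H) = 0.78. With E the 'positive' result, P(E|H) = 0.81 and P(E|¬H) = 0.03.
P(E) = 0.81·0.22 + 0.03·0.78 = 0.17820 + 0.023400 = 0.20160.
By Bayes' theorem, P(H|E) = 0.17820 / 0.20160 = 0.884. Hence P(¬H|E) = 1 − 0.884 = 0.116.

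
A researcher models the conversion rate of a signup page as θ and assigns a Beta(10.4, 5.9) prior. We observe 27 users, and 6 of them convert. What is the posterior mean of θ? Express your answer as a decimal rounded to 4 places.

Observing 6 successes and 21 failures updates Beta(10.4, 5.9) by adding the success and failure counts to the two shape parameters: α = 10.4+6 = 16.4, β = 5.9+21 = 26.9.
Posterior mean = α/(α+β) = 16.4/43.3 = 0.3788.

Posterior mean ≈ 0.3788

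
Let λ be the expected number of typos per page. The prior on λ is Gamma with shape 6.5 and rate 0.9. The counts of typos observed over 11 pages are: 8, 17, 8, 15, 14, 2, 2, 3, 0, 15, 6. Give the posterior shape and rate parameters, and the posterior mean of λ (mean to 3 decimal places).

Posterior: Gamma(shape=96.5, rate=11.9); mean ≈ 8.109

The Poisson likelihood adds the total count to the shape and the number of exposure periods to the rate. Here ∑xᵢ = 90 and n = 11, so shape 6.5→96.5 and rate 0.9→11.9.
E[λ | data] = 96.5/11.9 = 8.109.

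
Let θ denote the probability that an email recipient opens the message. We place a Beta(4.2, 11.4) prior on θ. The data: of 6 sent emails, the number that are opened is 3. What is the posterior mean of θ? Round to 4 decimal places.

Posterior mean ≈ 0.3333

Observing 3 successes and 3 failures updates Beta(4.2, 11.4) by adding the success and failure counts to the two shape parameters: α = 4.2+3 = 7.2, β = 11.4+3 = 14.4.
Posterior mean = α/(α+β) = 7.2/21.6 = 0.3333.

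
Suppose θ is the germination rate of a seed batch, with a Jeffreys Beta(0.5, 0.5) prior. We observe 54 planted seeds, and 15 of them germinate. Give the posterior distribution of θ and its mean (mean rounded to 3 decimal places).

Posterior: Beta(15.5, 39.5); mean ≈ 0.282

Observing 15 successes and 39 failures updates Beta(0.5, 0.5) by adding the success and failure counts to the two shape parameters: α = 0.5+15 = 15.5, β = 0.5+39 = 39.5.
Posterior mean = α/(α+β) = 15.5/55 = 0.282.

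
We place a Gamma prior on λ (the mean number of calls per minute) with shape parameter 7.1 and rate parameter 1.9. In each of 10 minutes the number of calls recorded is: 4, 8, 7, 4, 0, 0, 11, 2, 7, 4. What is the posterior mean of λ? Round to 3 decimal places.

The Poisson likelihood adds the total count to the shape and the number of exposure periods to the rate. Here ∑xᵢ = 47 and n = 10, so shape 7.1→54.1 and rate 1.9→11.9.
E[λ | data] = 54.1/11.9 = 4.546.

Posterior mean ≈ 4.546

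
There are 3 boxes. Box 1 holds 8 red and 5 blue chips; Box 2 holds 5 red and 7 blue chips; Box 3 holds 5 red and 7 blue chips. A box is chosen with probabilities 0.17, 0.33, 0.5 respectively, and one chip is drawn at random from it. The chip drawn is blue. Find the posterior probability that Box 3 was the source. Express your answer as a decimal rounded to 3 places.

Posterior probability ≈ 0.531

Tabulate prior·likelihood by source: [1] prior 0.17, lik 0.3846, product 0.06538; [2] prior 0.33, lik 0.5833, product 0.1925; [3] prior 0.5, lik 0.5833, product 0.2917.
Normalizing constant = 0.54955; the posterior for Box 3 is its product over the sum, 0.2917/0.54955 = 0.531.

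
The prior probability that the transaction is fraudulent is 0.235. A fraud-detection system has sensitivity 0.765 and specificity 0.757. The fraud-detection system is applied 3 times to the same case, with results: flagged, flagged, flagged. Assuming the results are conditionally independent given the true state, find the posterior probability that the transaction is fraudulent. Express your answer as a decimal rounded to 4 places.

Let H be the event that the transaction is fraudulent; start with P(H) = 0.235. P('flagged'|H) = 0.765, P('flagged'|¬H) = 0.243.
Update on result 1 ('flagged'): P(H) ← 0.765·0.2350 / (0.765·0.2350 + 0.243·0.7650) = 0.17977/0.36567 = 0.4916.
Update on result 2 ('flagged'): P(H) ← 0.765·0.4916 / (0.765·0.4916 + 0.243·0.5084) = 0.37610/0.49963 = 0.7528.
Update on result 3 ('flagged'): P(H) ← 0.765·0.7528 / (0.765·0.7528 + 0.243·0.2472) = 0.57585/0.63594 = 0.9055.

Posterior P(H) ≈ 0.9055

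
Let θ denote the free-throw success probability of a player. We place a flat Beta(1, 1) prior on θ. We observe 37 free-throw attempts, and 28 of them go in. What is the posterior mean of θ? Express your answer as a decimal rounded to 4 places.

Observing 28 successes and 9 failures updates Beta(1, 1) by adding the success and failure counts to the two shape parameters: α = 1+28 = 29, β = 1+9 = 10.
Posterior mean = α/(α+β) = 29/39 = 0.7436.

Posterior mean ≈ 0.7436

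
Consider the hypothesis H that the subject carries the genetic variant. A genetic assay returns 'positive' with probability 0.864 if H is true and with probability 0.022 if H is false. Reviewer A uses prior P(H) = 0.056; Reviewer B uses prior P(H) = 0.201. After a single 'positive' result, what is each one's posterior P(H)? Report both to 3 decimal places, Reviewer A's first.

The likelihood ratio for a 'positive' result is 0.864/0.022 = 39.273.
Reviewer A: prior odds 0.056/0.944 = 0.059322; posterior odds 2.3297; posterior probability 0.700.
Reviewer B: prior odds 0.201/0.799 = 0.25156; posterior odds 9.8796; posterior probability 0.908.

Reviewer A: 0.700; Reviewer B: 0.908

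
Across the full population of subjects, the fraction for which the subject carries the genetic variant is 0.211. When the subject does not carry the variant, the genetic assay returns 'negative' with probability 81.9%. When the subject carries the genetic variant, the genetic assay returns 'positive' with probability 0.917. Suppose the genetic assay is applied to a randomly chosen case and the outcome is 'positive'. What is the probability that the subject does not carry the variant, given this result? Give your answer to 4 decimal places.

Write H for 'the subject carries the genetic variant'. Prior odds H:¬H = 0.211/0.789 = 0.26743. For the 'positive' outcome, the likelihood ratio is 0.917/0.181 = 5.0663.
Posterior odds = 0.26743 × 5.0663 = 1.3549, so P(H|E) = 1.3549/(1+1.3549) = 0.5753. Then P(¬H|E) = 1 − 0.5753 = 0.4247.

P(¬H | E) ≈ 0.4247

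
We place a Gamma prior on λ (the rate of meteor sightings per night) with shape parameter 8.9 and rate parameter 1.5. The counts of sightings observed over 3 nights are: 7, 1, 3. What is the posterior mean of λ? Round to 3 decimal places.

Total count ∑xᵢ = 11 over n = 3 nights.
Gamma is conjugate to the Poisson likelihood: posterior is Gamma(shape = 8.9+11 = 19.9, rate = 1.5+3 = 4.5).
E[λ | data] = 19.9/4.5 = 4.422.

Posterior mean ≈ 4.422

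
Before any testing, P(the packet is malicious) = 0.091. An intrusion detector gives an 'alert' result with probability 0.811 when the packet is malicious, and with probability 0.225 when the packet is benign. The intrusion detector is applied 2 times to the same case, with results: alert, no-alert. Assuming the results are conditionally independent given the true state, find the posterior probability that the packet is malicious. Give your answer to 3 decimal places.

With H the event that the packet is malicious, the joint likelihood of the observed sequence is P(data|H) = 0.811·0.189 = 0.15328 and P(data|¬H) = 0.225·0.775 = 0.17438.
Bayes: P(H|data) = 0.091·0.15328 / (0.091·0.15328 + 0.909·0.17438) = 0.013948/0.17246 = 0.0809.

Posterior P(H) ≈ 0.081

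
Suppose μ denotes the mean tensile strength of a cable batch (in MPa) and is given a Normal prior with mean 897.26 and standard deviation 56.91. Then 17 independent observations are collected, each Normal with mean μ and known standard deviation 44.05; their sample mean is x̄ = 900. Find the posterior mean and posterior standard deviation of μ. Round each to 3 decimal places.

Posterior mean ≈ 899.907; posterior SD ≈ 10.500

Prior precision 1/τ₀² = 1/56.91² = 0.00030876; data precision n/σ² = 17/44.05² = 0.00876107.
Posterior precision = 0.00030876 + 0.00876107 = 0.00906983, giving posterior SD = 1/√0.00906983 = 10.500.
Posterior mean = (0.00030876·897.26 + 0.00876107·900) / 0.00906983 = 899.907.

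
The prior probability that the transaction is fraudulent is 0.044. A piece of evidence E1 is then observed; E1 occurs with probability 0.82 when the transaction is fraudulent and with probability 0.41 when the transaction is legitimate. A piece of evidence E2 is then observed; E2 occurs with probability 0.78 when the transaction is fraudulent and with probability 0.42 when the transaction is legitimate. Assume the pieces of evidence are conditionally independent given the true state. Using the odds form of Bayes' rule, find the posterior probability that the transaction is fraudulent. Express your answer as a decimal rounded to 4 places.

Prior odds = 0.044/(1−0.044) = 0.046025.
Likelihood ratio for E1 = 0.82/0.41 = 2.0000.
Likelihood ratio for E2 = 0.78/0.42 = 1.8571.
Posterior odds = prior odds × LR₁ × LR₂ = 0.17095.
Posterior probability = odds/(1+odds) = 0.17095/1.1710 = 0.1460.

Posterior probability ≈ 0.1460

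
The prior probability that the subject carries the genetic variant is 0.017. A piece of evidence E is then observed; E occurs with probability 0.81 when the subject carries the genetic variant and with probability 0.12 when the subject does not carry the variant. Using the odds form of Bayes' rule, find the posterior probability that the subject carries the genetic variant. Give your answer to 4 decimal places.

Prior odds = 0.017/(1−0.017) = 0.017294. In log-odds, ln(0.017294) = -4.0574.
Add log likelihood ratio: ln(6.7500) = 1.9095.
Posterior log-odds = -2.1479, so posterior odds = exp(-2.1479) = 0.11673. Converting, P(H|E) = 0.11673/1.1167 = 0.1045.

Posterior probability ≈ 0.1045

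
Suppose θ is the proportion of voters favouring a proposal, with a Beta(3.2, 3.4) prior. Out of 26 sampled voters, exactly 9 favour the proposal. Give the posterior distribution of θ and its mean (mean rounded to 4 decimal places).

The binomial likelihood is conjugate to the Beta prior: with 9 successes and 17 failures, the posterior is Beta(3.2+9, 3.4+17) = Beta(12.2, 20.4).
Posterior mean = α/(α+β) = 12.2/32.6 = 0.3742.

Posterior: Beta(12.2, 20.4); mean ≈ 0.3742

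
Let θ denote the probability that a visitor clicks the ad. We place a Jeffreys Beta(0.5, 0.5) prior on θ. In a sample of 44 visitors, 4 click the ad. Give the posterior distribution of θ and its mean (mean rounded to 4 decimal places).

The binomial likelihood is conjugate to the Beta prior: with 4 successes and 40 failures, the posterior is Beta(0.5+4, 0.5+40) = Beta(4.5, 40.5).
E[θ | data] = 4.5/(4.5+40.5) = 0.1000.

Posterior: Beta(4.5, 40.5); mean ≈ 0.1000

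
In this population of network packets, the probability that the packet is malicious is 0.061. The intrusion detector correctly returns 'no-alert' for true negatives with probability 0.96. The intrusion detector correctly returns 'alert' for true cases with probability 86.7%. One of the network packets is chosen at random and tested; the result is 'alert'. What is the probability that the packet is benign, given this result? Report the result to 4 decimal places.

P(¬H | E) ≈ 0.4153

Write H for 'the packet is malicious'. Prior odds H:¬H = 0.061/0.939 = 0.064963. For the 'alert' outcome, the likelihood ratio is 0.867/0.04 = 21.675.
Posterior odds = 0.064963 × 21.675 = 1.4081, so P(H|E) = 1.4081/(1+1.4081) = 0.5847. Then P(¬H|E) = 1 − 0.5847 = 0.4153.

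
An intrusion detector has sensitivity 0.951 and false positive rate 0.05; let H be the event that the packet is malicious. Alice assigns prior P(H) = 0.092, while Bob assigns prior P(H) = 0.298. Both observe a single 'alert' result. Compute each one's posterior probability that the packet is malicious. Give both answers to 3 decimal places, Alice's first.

Alice: 0.658; Bob: 0.890

P('+'|H) = 0.951, P('+'|¬H) = 0.05.
Alice: numerator 0.951·0.092 = 0.087492; evidence = 0.087492+0.05·0.908 = 0.13289; posterior = 0.658.
Bob: numerator 0.951·0.298 = 0.28340; evidence = 0.28340+0.05·0.702 = 0.31850; posterior = 0.890.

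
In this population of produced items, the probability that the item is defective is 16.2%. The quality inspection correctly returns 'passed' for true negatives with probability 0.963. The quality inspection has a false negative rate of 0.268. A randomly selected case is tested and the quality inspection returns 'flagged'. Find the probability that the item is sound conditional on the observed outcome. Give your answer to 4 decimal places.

Write H for 'the item is defective'. Prior odds H:¬H = 0.162/0.838 = 0.19332. For the 'flagged' outcome, the likelihood ratio is 0.732/0.037 = 19.784.
Posterior odds = 0.19332 × 19.784 = 3.8246, so P(H|E) = 3.8246/(1+3.8246) = 0.7927. Then P(¬H|E) = 1 − 0.7927 = 0.2073.

P(¬H | E) ≈ 0.2073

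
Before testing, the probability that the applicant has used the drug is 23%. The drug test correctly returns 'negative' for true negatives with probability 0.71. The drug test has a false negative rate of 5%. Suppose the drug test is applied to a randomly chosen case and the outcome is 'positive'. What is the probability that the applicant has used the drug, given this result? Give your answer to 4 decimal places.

Let H be the event that the applicant has used the drug. P(H) = 0.23, so P(¬H) = 0.77. With E the 'positive' result, P(E|H) = 0.95 and P(E|¬H) = 0.29.
P(E) = 0.95·0.23 + 0.29·0.77 = 0.21850 + 0.22330 = 0.44180.
By Bayes' theorem, P(H|E) = 0.21850 / 0.44180 = 0.4946.

P(H | E) ≈ 0.4946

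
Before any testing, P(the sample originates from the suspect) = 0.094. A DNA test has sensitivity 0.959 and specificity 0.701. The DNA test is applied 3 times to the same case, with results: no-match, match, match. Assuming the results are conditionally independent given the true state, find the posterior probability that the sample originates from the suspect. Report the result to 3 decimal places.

With H the event that the sample originates from the suspect, the joint likelihood of the observed sequence is P(data|H) = 0.041·0.959·0.959 = 0.037707 and P(data|¬H) = 0.701·0.299·0.299 = 0.062670.
Bayes: P(H|data) = 0.094·0.037707 / (0.094·0.037707 + 0.906·0.062670) = 0.0035445/0.060324 = 0.0588.

Posterior P(H) ≈ 0.059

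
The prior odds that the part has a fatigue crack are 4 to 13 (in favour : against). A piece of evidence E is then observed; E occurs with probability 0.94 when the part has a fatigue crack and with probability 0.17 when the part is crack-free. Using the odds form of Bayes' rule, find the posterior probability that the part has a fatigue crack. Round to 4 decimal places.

Posterior probability ≈ 0.6298

Prior odds = 4/13 = 0.30769.
Likelihood ratio for E = 0.94/0.17 = 5.5294.
Posterior odds = prior odds × LR = 1.7014.
Posterior probability = odds/(1+odds) = 1.7014/2.7014 = 0.6298.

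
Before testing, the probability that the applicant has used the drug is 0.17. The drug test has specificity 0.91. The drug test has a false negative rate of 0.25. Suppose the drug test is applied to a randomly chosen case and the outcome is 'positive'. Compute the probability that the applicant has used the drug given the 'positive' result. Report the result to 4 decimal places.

P(H | E) ≈ 0.6306

Let H be the event that the applicant has used the drug. P(H) = 0.17, so P(¬H) = 0.83. With E the 'positive' result, P(E|H) = 0.75 and P(E|¬H) = 0.09.
P(E) = 0.75·0.17 + 0.09·0.83 = 0.12750 + 0.074700 = 0.20220.
By Bayes' theorem, P(H|E) = 0.12750 / 0.20220 = 0.6306.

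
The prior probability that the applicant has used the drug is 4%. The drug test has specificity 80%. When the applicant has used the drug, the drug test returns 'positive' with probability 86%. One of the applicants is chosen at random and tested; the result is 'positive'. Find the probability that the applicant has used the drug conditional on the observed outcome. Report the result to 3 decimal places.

P(H | E) ≈ 0.152

Let H be the event that the applicant has used the drug. P(H) = 0.04, so P(¬H) = 0.96. With E the 'positive' result, P(E|H) = 0.86 and P(E|¬H) = 0.2.
P(E) = 0.86·0.04 + 0.2·0.96 = 0.034400 + 0.19200 = 0.22640.
By Bayes' theorem, P(H|E) = 0.034400 / 0.22640 = 0.152.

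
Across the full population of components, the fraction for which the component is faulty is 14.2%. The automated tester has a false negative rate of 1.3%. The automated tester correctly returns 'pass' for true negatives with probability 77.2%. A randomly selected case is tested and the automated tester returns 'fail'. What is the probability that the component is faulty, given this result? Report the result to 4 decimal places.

Let H be the event that the component is faulty. P(H) = 0.142, so P(¬H) = 0.858. With E the 'fail' result, P(E|H) = 0.987 and P(E|¬H) = 0.228.
P(E) = 0.987·0.142 + 0.228·0.858 = 0.14015 + 0.19562 = 0.33578.
By Bayes' theorem, P(H|E) = 0.14015 / 0.33578 = 0.4174.

P(H | E) ≈ 0.4174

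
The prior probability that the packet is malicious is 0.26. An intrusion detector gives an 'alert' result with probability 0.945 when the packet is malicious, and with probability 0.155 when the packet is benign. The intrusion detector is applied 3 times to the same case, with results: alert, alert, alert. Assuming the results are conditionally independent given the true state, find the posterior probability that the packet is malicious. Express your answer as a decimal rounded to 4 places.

Posterior P(H) ≈ 0.9876

Let H be the event that the packet is malicious; start with P(H) = 0.26. P('alert'|H) = 0.945, P('alert'|¬H) = 0.155.
Update on result 1 ('alert'): P(H) ← 0.945·0.2600 / (0.945·0.2600 + 0.155·0.7400) = 0.24570/0.36040 = 0.6817.
Update on result 2 ('alert'): P(H) ← 0.945·0.6817 / (0.945·0.6817 + 0.155·0.3183) = 0.64425/0.69358 = 0.9289.
Update on result 3 ('alert'): P(H) ← 0.945·0.9289 / (0.945·0.9289 + 0.155·0.0711) = 0.87779/0.88881 = 0.9876.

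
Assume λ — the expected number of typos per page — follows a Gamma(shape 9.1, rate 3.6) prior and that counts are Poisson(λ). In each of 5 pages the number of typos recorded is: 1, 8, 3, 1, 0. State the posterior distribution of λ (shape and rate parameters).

The Poisson likelihood adds the total count to the shape and the number of exposure periods to the rate. Here ∑xᵢ = 13 and n = 5, so shape 9.1→22.1 and rate 3.6→8.6.

Posterior: Gamma(shape=22.1, rate=8.6)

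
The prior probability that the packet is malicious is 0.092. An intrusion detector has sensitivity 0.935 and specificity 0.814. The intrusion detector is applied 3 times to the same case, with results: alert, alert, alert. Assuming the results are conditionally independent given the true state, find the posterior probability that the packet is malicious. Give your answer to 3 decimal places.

With H the event that the packet is malicious, the joint likelihood of the observed sequence is P(data|H) = 0.935·0.935·0.935 = 0.81740 and P(data|¬H) = 0.186·0.186·0.186 = 0.0064349.
Bayes: P(H|data) = 0.092·0.81740 / (0.092·0.81740 + 0.908·0.0064349) = 0.075201/0.081044 = 0.9279.

Posterior P(H) ≈ 0.928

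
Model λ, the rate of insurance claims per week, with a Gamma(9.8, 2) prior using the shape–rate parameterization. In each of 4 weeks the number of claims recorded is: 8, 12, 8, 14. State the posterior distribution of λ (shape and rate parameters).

Posterior: Gamma(shape=51.8, rate=6)

Total count ∑xᵢ = 42 over n = 4 weeks.
Gamma is conjugate to the Poisson likelihood: posterior is Gamma(shape = 9.8+42 = 51.8, rate = 2+4 = 6).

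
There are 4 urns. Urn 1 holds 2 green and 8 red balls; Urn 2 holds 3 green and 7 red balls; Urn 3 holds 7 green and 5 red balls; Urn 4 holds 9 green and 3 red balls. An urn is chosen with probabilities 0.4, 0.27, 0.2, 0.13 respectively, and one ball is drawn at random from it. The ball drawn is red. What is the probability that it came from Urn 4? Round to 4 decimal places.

Tabulate prior·likelihood by source: [1] prior 0.4, lik 0.8, product 0.3200; [2] prior 0.27, lik 0.7, product 0.1890; [3] prior 0.2, lik 0.4167, product 0.08333; [4] prior 0.13, lik 0.25, product 0.03250.
Normalizing constant = 0.62483; the posterior for Urn 4 is its product over the sum, 0.03250/0.62483 = 0.0520.

Posterior probability ≈ 0.0520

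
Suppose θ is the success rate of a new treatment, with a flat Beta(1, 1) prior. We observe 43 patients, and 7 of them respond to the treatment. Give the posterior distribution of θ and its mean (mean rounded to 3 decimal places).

The binomial likelihood is conjugate to the Beta prior: with 7 successes and 36 failures, the posterior is Beta(1+7, 1+36) = Beta(8, 37).
E[θ | data] = 8/(8+37) = 0.178.

Posterior: Beta(8, 37); mean ≈ 0.178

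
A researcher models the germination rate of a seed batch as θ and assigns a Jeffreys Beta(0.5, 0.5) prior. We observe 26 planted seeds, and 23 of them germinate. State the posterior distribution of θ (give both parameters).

The binomial likelihood is conjugate to the Beta prior: with 23 successes and 3 failures, the posterior is Beta(0.5+23, 0.5+3) = Beta(23.5, 3.5).

Posterior: Beta(23.5, 3.5)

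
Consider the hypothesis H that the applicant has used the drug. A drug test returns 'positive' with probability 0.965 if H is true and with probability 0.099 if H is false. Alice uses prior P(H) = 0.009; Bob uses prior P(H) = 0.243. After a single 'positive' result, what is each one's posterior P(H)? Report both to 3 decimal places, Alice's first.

Alice: 0.081; Bob: 0.758

The likelihood ratio for a 'positive' result is 0.965/0.099 = 9.7475.
Alice: prior odds 0.009/0.991 = 0.0090817; posterior odds 0.088524; posterior probability 0.081.
Bob: prior odds 0.243/0.757 = 0.32100; posterior odds 3.1290; posterior probability 0.758.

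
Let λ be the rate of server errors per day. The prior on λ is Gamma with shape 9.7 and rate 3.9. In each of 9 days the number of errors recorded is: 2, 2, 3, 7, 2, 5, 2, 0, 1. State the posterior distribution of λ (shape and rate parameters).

Total count ∑xᵢ = 24 over n = 9 days.
Gamma is conjugate to the Poisson likelihood: posterior is Gamma(shape = 9.7+24 = 33.7, rate = 3.9+9 = 12.9).

Posterior: Gamma(shape=33.7, rate=12.9)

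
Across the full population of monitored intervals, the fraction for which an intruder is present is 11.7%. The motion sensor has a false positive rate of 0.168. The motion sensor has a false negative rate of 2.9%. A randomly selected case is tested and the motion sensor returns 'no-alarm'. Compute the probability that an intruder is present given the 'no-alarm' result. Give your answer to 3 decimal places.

P(H | E) ≈ 0.005

Write H for 'an intruder is present'. Prior odds H:¬H = 0.117/0.883 = 0.13250. For the 'no-alarm' outcome, the likelihood ratio is 0.029/0.832 = 0.034856.
Posterior odds = 0.13250 × 0.034856 = 0.0046185, so P(H|E) = 0.0046185/(1+0.0046185) = 0.005.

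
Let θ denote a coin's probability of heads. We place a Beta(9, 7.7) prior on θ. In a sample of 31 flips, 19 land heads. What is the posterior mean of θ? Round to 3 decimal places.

Posterior mean ≈ 0.587

Observing 19 successes and 12 failures updates Beta(9, 7.7) by adding the success and failure counts to the two shape parameters: α = 9+19 = 28, β = 7.7+12 = 19.7.
E[θ | data] = 28/(28+19.7) = 0.587.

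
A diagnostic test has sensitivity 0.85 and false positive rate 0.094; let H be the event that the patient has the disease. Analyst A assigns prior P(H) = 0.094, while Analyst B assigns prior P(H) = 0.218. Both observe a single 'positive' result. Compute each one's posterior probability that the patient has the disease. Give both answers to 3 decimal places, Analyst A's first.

The likelihood ratio for a 'positive' result is 0.85/0.094 = 9.0426.
Analyst A: prior odds 0.094/0.906 = 0.10375; posterior odds 0.93819; posterior probability 0.484.
Analyst B: prior odds 0.218/0.782 = 0.27877; posterior odds 2.5208; posterior probability 0.716.

Analyst A: 0.484; Analyst B: 0.716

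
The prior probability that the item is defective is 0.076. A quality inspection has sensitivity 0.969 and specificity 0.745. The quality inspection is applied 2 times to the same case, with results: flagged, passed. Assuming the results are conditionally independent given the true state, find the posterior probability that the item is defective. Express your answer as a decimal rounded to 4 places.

Posterior P(H) ≈ 0.0128

With H the event that the item is defective, the joint likelihood of the observed sequence is P(data|H) = 0.969·0.031 = 0.030039 and P(data|¬H) = 0.255·0.745 = 0.18998.
Bayes: P(H|data) = 0.076·0.030039 / (0.076·0.030039 + 0.924·0.18998) = 0.0022830/0.17782 = 0.0128.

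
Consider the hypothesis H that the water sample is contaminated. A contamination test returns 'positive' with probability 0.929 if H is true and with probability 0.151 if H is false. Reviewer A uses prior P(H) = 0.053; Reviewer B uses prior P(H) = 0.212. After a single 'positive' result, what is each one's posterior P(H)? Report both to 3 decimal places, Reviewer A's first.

Reviewer A: 0.256; Reviewer B: 0.623

The likelihood ratio for a 'positive' result is 0.929/0.151 = 6.1523.
Reviewer A: prior odds 0.053/0.947 = 0.055966; posterior odds 0.34432; posterior probability 0.256.
Reviewer B: prior odds 0.212/0.788 = 0.26904; posterior odds 1.6552; posterior probability 0.623.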